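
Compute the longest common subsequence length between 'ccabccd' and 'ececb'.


DP table for LCS of 'ccabccd' and 'ececb':
       e  c  e  c  b
    0  0  0  0  0  0
  c 0  0  1  1  1  1
  c 0  0  1  1  2  2
  a 0  0  1  1  2  2
  b 0  0  1  1  2  3
  c 0  0  1  1  2  3
  c 0  0  1  1  2  3
  d 0  0  1  1  2  3
LCS: 'ccb'
LCS length = 3

3


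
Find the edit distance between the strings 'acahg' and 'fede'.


Building DP table for s1='acahg' (len 5) and s2='fede' (len 4):
       f  e  d  e
    0  1  2  3  4
  a 1  1  2  3  4
  c 2  2  2  3  4
  a 3  3  3  3  4
  h 4  4  4  4  4
  g 5  5  5  5  5
Edit distance = dp[5][4] = 5

5


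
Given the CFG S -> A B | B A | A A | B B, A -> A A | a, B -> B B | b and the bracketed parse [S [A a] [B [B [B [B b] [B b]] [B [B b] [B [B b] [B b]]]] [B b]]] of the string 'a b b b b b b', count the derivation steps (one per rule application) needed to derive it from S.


Every bracketed nonterminal node [X ...] in the tree is produced by exactly one rule application.
Reading the tree off as a leftmost derivation:
  Step 1: S  =>  A B   (applied S -> A B)
  Step 2: A B  =>  a B   (applied A -> a)
  Step 3: a B  =>  a B B   (applied B -> B B)
  Step 4: a B B  =>  a B B B   (applied B -> B B)
  Step 5: a B B B  =>  a B B B B   (applied B -> B B)
  Step 6: a B B B B  =>  a b B B B   (applied B -> b)
  Step 7: a b B B B  =>  a b b B B   (applied B -> b)
  Step 8: a b b B B  =>  a b b B B B   (applied B -> B B)
  Step 9: a b b B B B  =>  a b b b B B   (applied B -> b)
  Step 10: a b b b B B  =>  a b b b B B B   (applied B -> B B)
  Step 11: a b b b B B B  =>  a b b b b B B   (applied B -> b)
  Step 12: a b b b b B B  =>  a b b b b b B   (applied B -> b)
  Step 13: a b b b b b B  =>  a b b b b b b   (applied B -> b)
Final yield: a b b b b b b
Total rewrite steps: 13

13


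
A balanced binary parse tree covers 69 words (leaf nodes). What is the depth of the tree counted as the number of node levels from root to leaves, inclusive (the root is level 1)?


In a balanced binary tree with n leaves the deepest leaf is ceil(log2(n)) edges below the root,
so counting node levels inclusive of root and leaves gives ceil(log2(n)) + 1 levels.
log2(69) = 6.1085
ceil(6.1085) = 7
levels = 7 + 1 = 8

8


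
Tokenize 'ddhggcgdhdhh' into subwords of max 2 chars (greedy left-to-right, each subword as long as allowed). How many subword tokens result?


'ddhggcgdhdhh' has 12 characters.
Chunking with max size 2:
  Chunk 1: 'dd' (positions 0-1)
  Chunk 2: 'hg' (positions 2-3)
  Chunk 3: 'gc' (positions 4-5)
  Chunk 4: 'gd' (positions 6-7)
  Chunk 5: 'hd' (positions 8-9)
  Chunk 6: 'hh' (positions 10-11)
Total chunks: ceil(12 / 2) = 6

6


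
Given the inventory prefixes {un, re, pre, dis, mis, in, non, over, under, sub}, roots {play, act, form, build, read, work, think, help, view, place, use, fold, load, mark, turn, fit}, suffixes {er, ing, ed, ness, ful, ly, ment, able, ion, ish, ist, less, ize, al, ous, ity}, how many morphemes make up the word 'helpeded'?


Segmenting 'helpeded' against the inventory:
  'help' -> root (morpheme 1)
  'ed' -> suffix (morpheme 2)
  'ed' -> suffix (morpheme 3)
Total morphemes: 3

3


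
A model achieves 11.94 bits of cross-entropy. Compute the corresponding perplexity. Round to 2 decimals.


Perplexity formula: PP = 2^H
H = 11.94
PP = 2^11.94
Decompose: 2^11.94 = 2^11 * 2^0.94
2^11 = 2048, 2^0.94 ~ 1.9185282
PP ~ 2048 * 1.9185282 = 3929.1457536
Rounded to 2 decimals: 3929.15

3929.15


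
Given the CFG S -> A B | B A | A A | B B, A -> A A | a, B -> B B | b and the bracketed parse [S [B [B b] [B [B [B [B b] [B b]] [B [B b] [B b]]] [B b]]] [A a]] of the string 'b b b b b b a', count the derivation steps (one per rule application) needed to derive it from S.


Every bracketed nonterminal node [X ...] in the tree is produced by exactly one rule application.
Reading the tree off as a leftmost derivation:
  Step 1: S  =>  B A   (applied S -> B A)
  Step 2: B A  =>  B B A   (applied B -> B B)
  Step 3: B B A  =>  b B A   (applied B -> b)
  Step 4: b B A  =>  b B B A   (applied B -> B B)
  Step 5: b B B A  =>  b B B B A   (applied B -> B B)
  Step 6: b B B B A  =>  b B B B B A   (applied B -> B B)
  Step 7: b B B B B A  =>  b b B B B A   (applied B -> b)
  Step 8: b b B B B A  =>  b b b B B A   (applied B -> b)
  Step 9: b b b B B A  =>  b b b B B B A   (applied B -> B B)
  Step 10: b b b B B B A  =>  b b b b B B A   (applied B -> b)
  Step 11: b b b b B B A  =>  b b b b b B A   (applied B -> b)
  Step 12: b b b b b B A  =>  b b b b b b A   (applied B -> b)
  Step 13: b b b b b b A  =>  b b b b b b a   (applied A -> a)
Final yield: b b b b b b a
Total rewrite steps: 13

13


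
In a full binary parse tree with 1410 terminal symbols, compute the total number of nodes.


Leaf nodes (terminals): 1410
Internal nodes = n - 1 = 1410 - 1 = 1409
Total = leaves + internal = 1410 + 1409 = 2819

2819


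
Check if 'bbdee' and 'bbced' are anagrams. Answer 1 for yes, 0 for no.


Sort characters of 'bbdee': 'bbdee'
Sort characters of 'bbced': 'bbcde'
Sorted forms differ -> they are NOT anagrams
Result: 0

0


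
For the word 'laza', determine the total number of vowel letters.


Scanning each character of 'laza':
  Position 1: 'l' -> consonant (running count: 0)
  Position 2: 'a' -> vowel (running count: 1)
  Position 3: 'z' -> consonant (running count: 1)
  Position 4: 'a' -> vowel (running count: 2)
Total vowels: 2

2


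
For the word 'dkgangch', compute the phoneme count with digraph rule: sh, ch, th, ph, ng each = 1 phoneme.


Parsing 'dkgangch' greedily, digraphs first:
  'd' -> consonant phoneme (phonemes so far: 1)
  'k' -> consonant phoneme (phonemes so far: 2)
  'g' -> consonant phoneme (phonemes so far: 3)
  'a' -> vowel phoneme (phonemes so far: 4)
  'ng' -> digraph (1 consonant phoneme) (phonemes so far: 5)
  'ch' -> digraph (1 consonant phoneme) (phonemes so far: 6)
Total phonemes: 6

6


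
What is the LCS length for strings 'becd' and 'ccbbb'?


DP table for LCS of 'becd' and 'ccbbb':
       c  c  b  b  b
    0  0  0  0  0  0
  b 0  0  0  1  1  1
  e 0  0  0  1  1  1
  c 0  1  1  1  1  1
  d 0  1  1  1  1  1
LCS: 'b'
LCS length = 1

1


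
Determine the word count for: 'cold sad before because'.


Counting words by splitting on spaces:
  Word 1: 'cold'
  Word 2: 'sad'
  Word 3: 'before'
  Word 4: 'because'
Total words: 4

4


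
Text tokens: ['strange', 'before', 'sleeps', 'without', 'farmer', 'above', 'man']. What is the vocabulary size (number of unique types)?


Listing all tokens and tracking unique types:
  Token 1: 'strange' -> NEW (unique so far: 1)
  Token 2: 'before' -> NEW (unique so far: 2)
  Token 3: 'sleeps' -> NEW (unique so far: 3)
  Token 4: 'without' -> NEW (unique so far: 4)
  Token 5: 'farmer' -> NEW (unique so far: 5)
  Token 6: 'above' -> NEW (unique so far: 6)
  Token 7: 'man' -> NEW (unique so far: 7)
Unique types: ('above', 'before', 'farmer', 'man', 'sleeps', 'strange', 'without')
Vocabulary size: 7

7


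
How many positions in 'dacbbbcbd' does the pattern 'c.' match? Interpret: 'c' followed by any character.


Pattern: c. means 'c' followed by any character.
Scanning 'dacbbbcbd' position-by-position:
  Pos 0: window 'da' -> no
  Pos 1: window 'ac' -> no
  Pos 2: window 'cb' -> MATCH
  Pos 3: window 'bb' -> no
  Pos 4: window 'bb' -> no
  Pos 5: window 'bc' -> no
  Pos 6: window 'cb' -> MATCH
  Pos 7: window 'bd' -> no
  Pos 8: window 'd' -> no
Total matches: 2

2


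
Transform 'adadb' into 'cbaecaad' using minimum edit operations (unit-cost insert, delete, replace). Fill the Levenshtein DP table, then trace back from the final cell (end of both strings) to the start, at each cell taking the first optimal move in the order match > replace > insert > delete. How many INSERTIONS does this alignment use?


Edit distance = 6. Backtracking from cell (5, 8) with preference match > replace > insert > delete,
then listing the resulting alignment 'adadb' -> 'cbaecaad' left to right:
  Step 1: insert 'c' [insertion #1]
  Step 2: insert 'b' [insertion #2]
  Step 3: keep 'a'
  Step 4: insert 'e' [insertion #3]
  Step 5: replace d->c
  Step 6: keep 'a'
  Step 7: replace d->a
  Step 8: replace b->d
Total insertions: 3

3


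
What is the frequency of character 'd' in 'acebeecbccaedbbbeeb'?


Scanning 'acebeecbccaedbbbeeb' for 'd':
  Position 12: 'd' -> MATCH (count: 1)
Total occurrences of 'd': 1

1


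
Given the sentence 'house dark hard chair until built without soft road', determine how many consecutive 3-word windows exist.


Word trigrams from [9] words:
  Trigram 1: (house dark hard)
  Trigram 2: (dark hard chair)
  Trigram 3: (hard chair until)
  Trigram 4: (chair until built)
  Trigram 5: (until built without)
  Trigram 6: (built without soft)
  Trigram 7: (without soft road)
Total word trigrams: 9 - 2 = 7

7


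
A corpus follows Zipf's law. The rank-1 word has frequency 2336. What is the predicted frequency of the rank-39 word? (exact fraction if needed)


Zipf's law: freq(rank) = f1 / rank
f1 = 2336, rank = 39
freq = 2336 / 39
GCD(2336, 39) = 1
Simplified: 2336/39

2336/39


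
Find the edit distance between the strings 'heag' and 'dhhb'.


Building DP table for s1='heag' (len 4) and s2='dhhb' (len 4):
       d  h  h  b
    0  1  2  3  4
  h 1  1  1  2  3
  e 2  2  2  2  3
  a 3  3  3  3  3
  g 4  4  4  4  4
Edit distance = dp[4][4] = 4

4


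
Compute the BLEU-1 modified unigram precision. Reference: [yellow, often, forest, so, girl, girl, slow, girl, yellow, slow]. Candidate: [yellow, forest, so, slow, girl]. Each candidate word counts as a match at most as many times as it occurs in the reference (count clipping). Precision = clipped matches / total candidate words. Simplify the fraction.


Reference word counts: {'forest': 1, 'girl': 3, 'often': 1, 'slow': 2, 'so': 1, 'yellow': 2}
Checking each candidate word (with clipping):
  'yellow' -> in reference (ref count 2, used 1/2) -> match (matches: 1)
  'forest' -> in reference (ref count 1, used 1/1) -> match (matches: 2)
  'so' -> in reference (ref count 1, used 1/1) -> match (matches: 3)
  'slow' -> in reference (ref count 2, used 1/2) -> match (matches: 4)
  'girl' -> in reference (ref count 3, used 1/3) -> match (matches: 5)
Clipped matches: 5, Candidate length: 5
Precision = 5/5 = 1

1


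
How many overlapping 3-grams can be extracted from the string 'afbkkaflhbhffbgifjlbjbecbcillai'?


String 'afbkkaflhbhffbgifjlbjbecbcillai' has length L = 31.
Number of overlapping n-grams = L - n + 1
Substituting: 31 - 3 + 1 = 29

29


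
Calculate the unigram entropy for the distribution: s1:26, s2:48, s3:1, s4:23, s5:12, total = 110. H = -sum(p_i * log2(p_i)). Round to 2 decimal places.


Computing entropy H = -sum(p_i * log2(p_i)):
  s1: p = 26/110 = 0.2364, -p*log2(p) = 0.4919
  s2: p = 48/110 = 0.4364, -p*log2(p) = 0.5221
  s3: p = 1/110 = 0.0091, -p*log2(p) = 0.0616
  s4: p = 23/110 = 0.2091, -p*log2(p) = 0.4721
  s5: p = 12/110 = 0.1091, -p*log2(p) = 0.3487
H = sum of terms = 1.8964
Rounded to 2 decimals: 1.90

1.90


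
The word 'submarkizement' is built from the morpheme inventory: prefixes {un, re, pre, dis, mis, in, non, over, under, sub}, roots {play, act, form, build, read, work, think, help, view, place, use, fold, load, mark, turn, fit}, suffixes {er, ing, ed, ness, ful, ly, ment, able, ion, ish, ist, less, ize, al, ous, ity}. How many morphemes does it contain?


Segmenting 'submarkizement' against the inventory:
  'sub' -> prefix (morpheme 1)
  'mark' -> root (morpheme 2)
  'ize' -> suffix (morpheme 3)
  'ment' -> suffix (morpheme 4)
Total morphemes: 4

4


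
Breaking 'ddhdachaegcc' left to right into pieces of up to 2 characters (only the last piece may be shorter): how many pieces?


'ddhdachaegcc' has 12 characters.
Chunking with max size 2:
  Chunk 1: 'dd' (positions 0-1)
  Chunk 2: 'hd' (positions 2-3)
  Chunk 3: 'ac' (positions 4-5)
  Chunk 4: 'ha' (positions 6-7)
  Chunk 5: 'eg' (positions 8-9)
  Chunk 6: 'cc' (positions 10-11)
Total chunks: ceil(12 / 2) = 6

6


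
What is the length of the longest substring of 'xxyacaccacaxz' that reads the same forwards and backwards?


Scanning 'xxyacaccacaxz' for palindromic substrings.
Substring at positions 3-10: 'acaccaca'.
Check: reverse('acaccaca') = 'acaccaca' -> palindrome confirmed.
Neighbouring characters ('y' / 'x') break symmetry, so it cannot extend further.
No longer palindromic substring exists; longest length = 8

8


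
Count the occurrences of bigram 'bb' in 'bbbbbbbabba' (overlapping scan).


Scanning 'bbbbbbbabba' for bigram 'bb':
  Position 0: 'bb' -> MATCH
  Position 1: 'bb' -> MATCH
  Position 2: 'bb' -> MATCH
  Position 3: 'bb' -> MATCH
  Position 4: 'bb' -> MATCH
  Position 5: 'bb' -> MATCH
  Position 6: 'ba' -> no
  Position 7: 'ab' -> no
  Position 8: 'bb' -> MATCH
  Position 9: 'ba' -> no
Total matches: 7

7


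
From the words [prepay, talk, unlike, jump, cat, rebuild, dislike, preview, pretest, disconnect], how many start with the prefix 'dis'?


Checking each word for prefix 'dis':
  'prepay' -> no (count: 0)
  'talk' -> no (count: 0)
  'unlike' -> no (count: 0)
  'jump' -> no (count: 0)
  'cat' -> no (count: 0)
  'rebuild' -> no (count: 0)
  'dislike' -> YES, starts with 'dis' (count: 1)
  'preview' -> no (count: 1)
  'pretest' -> no (count: 1)
  'disconnect' -> YES, starts with 'dis' (count: 2)
Total with prefix 'dis': 2

2


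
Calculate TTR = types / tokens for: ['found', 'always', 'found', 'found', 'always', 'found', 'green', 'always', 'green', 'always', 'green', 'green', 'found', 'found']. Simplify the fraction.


Tokens: 14
Unique types: ('always', 'found', 'green') = 3
TTR = 3/14
Already in lowest terms.

3/14


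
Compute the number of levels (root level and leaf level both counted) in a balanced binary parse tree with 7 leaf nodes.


In a balanced binary tree with n leaves the deepest leaf is ceil(log2(n)) edges below the root,
so counting node levels inclusive of root and leaves gives ceil(log2(n)) + 1 levels.
log2(7) = 2.8074
ceil(2.8074) = 3
levels = 3 + 1 = 4

4


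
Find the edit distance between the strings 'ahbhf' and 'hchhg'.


Building DP table for s1='ahbhf' (len 5) and s2='hchhg' (len 5):
       h  c  h  h  g
    0  1  2  3  4  5
  a 1  1  2  3  4  5
  h 2  1  2  2  3  4
  b 3  2  2  3  3  4
  h 4  3  3  2  3  4
  f 5  4  4  3  3  4
Edit distance = dp[5][5] = 4

4


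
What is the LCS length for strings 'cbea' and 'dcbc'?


DP table for LCS of 'cbea' and 'dcbc':
       d  c  b  c
    0  0  0  0  0
  c 0  0  1  1  1
  b 0  0  1  2  2
  e 0  0  1  2  2
  a 0  0  1  2  2
LCS: 'cb'
LCS length = 2

2


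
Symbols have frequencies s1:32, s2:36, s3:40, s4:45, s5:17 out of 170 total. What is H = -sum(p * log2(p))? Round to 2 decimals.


Computing entropy H = -sum(p_i * log2(p_i)):
  s1: p = 32/170 = 0.1882, -p*log2(p) = 0.4535
  s2: p = 36/170 = 0.2118, -p*log2(p) = 0.4742
  s3: p = 40/170 = 0.2353, -p*log2(p) = 0.4912
  s4: p = 45/170 = 0.2647, -p*log2(p) = 0.5076
  s5: p = 17/170 = 0.1000, -p*log2(p) = 0.3322
H = sum of terms = 2.2587
Rounded to 2 decimals: 2.26

2.26


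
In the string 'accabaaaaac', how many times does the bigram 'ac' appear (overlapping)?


Scanning 'accabaaaaac' for bigram 'ac':
  Position 0: 'ac' -> MATCH
  Position 1: 'cc' -> no
  Position 2: 'ca' -> no
  Position 3: 'ab' -> no
  Position 4: 'ba' -> no
  Position 5: 'aa' -> no
  Position 6: 'aa' -> no
  Position 7: 'aa' -> no
  Position 8: 'aa' -> no
  Position 9: 'ac' -> MATCH
Total matches: 2

2


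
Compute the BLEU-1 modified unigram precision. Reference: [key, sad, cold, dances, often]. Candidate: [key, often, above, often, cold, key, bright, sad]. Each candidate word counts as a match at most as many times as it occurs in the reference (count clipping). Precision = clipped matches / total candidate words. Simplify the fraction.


Reference word counts: {'cold': 1, 'dances': 1, 'key': 1, 'often': 1, 'sad': 1}
Checking each candidate word (with clipping):
  'key' -> in reference (ref count 1, used 1/1) -> match (matches: 1)
  'often' -> in reference (ref count 1, used 1/1) -> match (matches: 2)
  'above' -> not in reference -> no match (matches: 2)
  'often' -> ref count 1 already used up (1/1) -> clipped, no match (matches: 2)
  'cold' -> in reference (ref count 1, used 1/1) -> match (matches: 3)
  'key' -> ref count 1 already used up (1/1) -> clipped, no match (matches: 3)
  'bright' -> not in reference -> no match (matches: 3)
  'sad' -> in reference (ref count 1, used 1/1) -> match (matches: 4)
Clipped matches: 4, Candidate length: 8
Precision = 4/8 = 1/2

1/2


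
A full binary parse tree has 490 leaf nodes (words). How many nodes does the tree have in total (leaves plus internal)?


Leaf nodes (terminals): 490
Internal nodes = n - 1 = 490 - 1 = 489
Total = leaves + internal = 490 + 489 = 979

979


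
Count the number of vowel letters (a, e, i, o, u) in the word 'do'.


Scanning each character of 'do':
  Position 1: 'd' -> consonant (running count: 0)
  Position 2: 'o' -> vowel (running count: 1)
Total vowels: 1

1


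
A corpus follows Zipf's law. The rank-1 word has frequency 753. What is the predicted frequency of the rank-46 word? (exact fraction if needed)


Zipf's law: freq(rank) = f1 / rank
f1 = 753, rank = 46
freq = 753 / 46
GCD(753, 46) = 1
Simplified: 753/46

753/46


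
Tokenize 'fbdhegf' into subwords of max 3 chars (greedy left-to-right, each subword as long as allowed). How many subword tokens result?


'fbdhegf' has 7 characters.
Chunking with max size 3:
  Chunk 1: 'fbd' (positions 0-2)
  Chunk 2: 'heg' (positions 3-5)
  Chunk 3: 'f' (positions 6-6)
Total chunks: ceil(7 / 3) = 3

3


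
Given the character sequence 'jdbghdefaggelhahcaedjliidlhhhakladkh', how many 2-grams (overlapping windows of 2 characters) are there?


String 'jdbghdefaggelhahcaedjliidlhhhakladkh' has length L = 36.
Number of overlapping n-grams = L - n + 1
Substituting: 36 - 2 + 1 = 35

35


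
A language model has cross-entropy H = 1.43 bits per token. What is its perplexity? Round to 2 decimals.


Perplexity formula: PP = 2^H
H = 1.43
PP = 2^1.43
Decompose: 2^1.43 = 2^1 * 2^0.43
2^1 = 2, 2^0.43 ~ 1.3472336
PP ~ 2 * 1.3472336 = 2.6944672
Rounded to 2 decimals: 2.69

2.69


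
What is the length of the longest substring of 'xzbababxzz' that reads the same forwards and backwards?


Scanning 'xzbababxzz' for palindromic substrings.
Substring at positions 2-6: 'babab'.
Check: reverse('babab') = 'babab' -> palindrome confirmed.
Neighbouring characters ('z' / 'x') break symmetry, so it cannot extend further.
No longer palindromic substring exists; longest length = 5

5


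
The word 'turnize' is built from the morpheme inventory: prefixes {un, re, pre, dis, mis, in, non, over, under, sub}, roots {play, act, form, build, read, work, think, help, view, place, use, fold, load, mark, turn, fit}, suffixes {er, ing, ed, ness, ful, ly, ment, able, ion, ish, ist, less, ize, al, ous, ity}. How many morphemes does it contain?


Segmenting 'turnize' against the inventory:
  'turn' -> root (morpheme 1)
  'ize' -> suffix (morpheme 2)
Total morphemes: 2

2


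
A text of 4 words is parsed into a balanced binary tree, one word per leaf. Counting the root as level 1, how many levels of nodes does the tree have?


In a balanced binary tree with n leaves the deepest leaf is ceil(log2(n)) edges below the root,
so counting node levels inclusive of root and leaves gives ceil(log2(n)) + 1 levels.
log2(4) = 2.0000
ceil(2.0000) = 2
levels = 2 + 1 = 3

3


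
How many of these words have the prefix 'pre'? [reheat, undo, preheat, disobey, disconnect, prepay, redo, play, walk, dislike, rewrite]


Checking each word for prefix 'pre':
  'reheat' -> no (count: 0)
  'undo' -> no (count: 0)
  'preheat' -> YES, starts with 'pre' (count: 1)
  'disobey' -> no (count: 1)
  'disconnect' -> no (count: 1)
  'prepay' -> YES, starts with 'pre' (count: 2)
  'redo' -> no (count: 2)
  'play' -> no (count: 2)
  'walk' -> no (count: 2)
  'dislike' -> no (count: 2)
  'rewrite' -> no (count: 2)
Total with prefix 'pre': 2

2


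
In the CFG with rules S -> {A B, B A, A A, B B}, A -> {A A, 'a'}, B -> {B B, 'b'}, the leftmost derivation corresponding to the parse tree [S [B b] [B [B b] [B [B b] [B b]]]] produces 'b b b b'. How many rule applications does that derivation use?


Every bracketed nonterminal node [X ...] in the tree is produced by exactly one rule application.
Reading the tree off as a leftmost derivation:
  Step 1: S  =>  B B   (applied S -> B B)
  Step 2: B B  =>  b B   (applied B -> b)
  Step 3: b B  =>  b B B   (applied B -> B B)
  Step 4: b B B  =>  b b B   (applied B -> b)
  Step 5: b b B  =>  b b B B   (applied B -> B B)
  Step 6: b b B B  =>  b b b B   (applied B -> b)
  Step 7: b b b B  =>  b b b b   (applied B -> b)
Final yield: b b b b
Total rewrite steps: 7

7


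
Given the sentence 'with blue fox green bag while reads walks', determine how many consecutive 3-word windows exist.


Word trigrams from [8] words:
  Trigram 1: (with blue fox)
  Trigram 2: (blue fox green)
  Trigram 3: (fox green bag)
  Trigram 4: (green bag while)
  Trigram 5: (bag while reads)
  Trigram 6: (while reads walks)
Total word trigrams: 8 - 2 = 6

6


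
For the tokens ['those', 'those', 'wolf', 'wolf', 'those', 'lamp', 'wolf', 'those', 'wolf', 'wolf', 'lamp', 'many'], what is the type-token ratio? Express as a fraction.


Tokens: 12
Unique types: ('lamp', 'many', 'those', 'wolf') = 4
TTR = 4/12
Simplify: divide both by 4 -> 1/3
TTR = 1/3

1/3


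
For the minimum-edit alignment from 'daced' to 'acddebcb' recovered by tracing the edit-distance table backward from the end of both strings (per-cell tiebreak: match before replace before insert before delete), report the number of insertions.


Edit distance = 6. Backtracking from cell (5, 8) with preference match > replace > insert > delete,
then listing the resulting alignment 'daced' -> 'acddebcb' left to right:
  Step 1: delete 'd'
  Step 2: keep 'a'
  Step 3: keep 'c'
  Step 4: insert 'd' [insertion #1]
  Step 5: insert 'd' [insertion #2]
  Step 6: keep 'e'
  Step 7: insert 'b' [insertion #3]
  Step 8: insert 'c' [insertion #4]
  Step 9: replace d->b
Total insertions: 4

4


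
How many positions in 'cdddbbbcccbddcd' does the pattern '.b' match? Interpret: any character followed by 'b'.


Pattern: .b means any character followed by 'b'.
Scanning 'cdddbbbcccbddcd' position-by-position:
  Pos 0: window 'cd' -> no
  Pos 1: window 'dd' -> no
  Pos 2: window 'dd' -> no
  Pos 3: window 'db' -> MATCH
  Pos 4: window 'bb' -> MATCH
  Pos 5: window 'bb' -> MATCH
  Pos 6: window 'bc' -> no
  Pos 7: window 'cc' -> no
  Pos 8: window 'cc' -> no
  Pos 9: window 'cb' -> MATCH
  Pos 10: window 'bd' -> no
  Pos 11: window 'dd' -> no
  Pos 12: window 'dc' -> no
  Pos 13: window 'cd' -> no
  Pos 14: window 'd' -> no
Total matches: 4

4


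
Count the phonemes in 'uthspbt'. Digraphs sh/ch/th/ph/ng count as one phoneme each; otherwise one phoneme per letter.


Parsing 'uthspbt' greedily, digraphs first:
  'u' -> vowel phoneme (phonemes so far: 1)
  'th' -> digraph (1 consonant phoneme) (phonemes so far: 2)
  's' -> consonant phoneme (phonemes so far: 3)
  'p' -> consonant phoneme (phonemes so far: 4)
  'b' -> consonant phoneme (phonemes so far: 5)
  't' -> consonant phoneme (phonemes so far: 6)
Total phonemes: 6

6


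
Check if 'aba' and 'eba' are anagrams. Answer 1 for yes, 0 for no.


Sort characters of 'aba': 'aab'
Sort characters of 'eba': 'abe'
Sorted forms differ -> they are NOT anagrams
Result: 0

0


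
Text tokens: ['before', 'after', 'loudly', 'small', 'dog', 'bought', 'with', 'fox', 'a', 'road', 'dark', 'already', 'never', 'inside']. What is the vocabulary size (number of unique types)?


Listing all tokens and tracking unique types:
  Token 1: 'before' -> NEW (unique so far: 1)
  Token 2: 'after' -> NEW (unique so far: 2)
  Token 3: 'loudly' -> NEW (unique so far: 3)
  Token 4: 'small' -> NEW (unique so far: 4)
  Token 5: 'dog' -> NEW (unique so far: 5)
  Token 6: 'bought' -> NEW (unique so far: 6)
  Token 7: 'with' -> NEW (unique so far: 7)
  Token 8: 'fox' -> NEW (unique so far: 8)
  Token 9: 'a' -> NEW (unique so far: 9)
  Token 10: 'road' -> NEW (unique so far: 10)
  Token 11: 'dark' -> NEW (unique so far: 11)
  Token 12: 'already' -> NEW (unique so far: 12)
  Token 13: 'never' -> NEW (unique so far: 13)
  Token 14: 'inside' -> NEW (unique so far: 14)
Unique types: ('a', 'after', 'already', 'before', 'bought', 'dark', 'dog', 'fox', 'inside', 'loudly', 'never', 'road', 'small', 'with')
Vocabulary size: 14

14


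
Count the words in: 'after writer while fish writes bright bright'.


Counting words by splitting on spaces:
  Word 1: 'after'
  Word 2: 'writer'
  Word 3: 'while'
  Word 4: 'fish'
  Word 5: 'writes'
  Word 6: 'bright'
  Word 7: 'bright'
Total words: 7

7


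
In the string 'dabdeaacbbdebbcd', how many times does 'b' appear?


Scanning 'dabdeaacbbdebbcd' for 'b':
  Position 2: 'b' -> MATCH (count: 1)
  Position 8: 'b' -> MATCH (count: 2)
  Position 9: 'b' -> MATCH (count: 3)
  Position 12: 'b' -> MATCH (count: 4)
  Position 13: 'b' -> MATCH (count: 5)
Total occurrences of 'b': 5

5


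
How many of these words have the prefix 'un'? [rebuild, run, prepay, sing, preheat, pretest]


Checking each word for prefix 'un':
  'rebuild' -> no (count: 0)
  'run' -> no (count: 0)
  'prepay' -> no (count: 0)
  'sing' -> no (count: 0)
  'preheat' -> no (count: 0)
  'pretest' -> no (count: 0)
Total with prefix 'un': 0

0


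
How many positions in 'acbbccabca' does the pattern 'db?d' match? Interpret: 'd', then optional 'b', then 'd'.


Pattern: db?d means 'd', then optional 'b', then 'd'.
Scanning 'acbbccabca' position-by-position:
  Pos 0: window 'acb' -> no
  Pos 1: window 'cbb' -> no
  Pos 2: window 'bbc' -> no
  Pos 3: window 'bcc' -> no
  Pos 4: window 'cca' -> no
  Pos 5: window 'cab' -> no
  Pos 6: window 'abc' -> no
  Pos 7: window 'bca' -> no
  Pos 8: window 'ca' -> no
  Pos 9: window 'a' -> no
Total matches: 0

0


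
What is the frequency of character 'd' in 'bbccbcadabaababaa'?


Scanning 'bbccbcadabaababaa' for 'd':
  Position 7: 'd' -> MATCH (count: 1)
Total occurrences of 'd': 1

1


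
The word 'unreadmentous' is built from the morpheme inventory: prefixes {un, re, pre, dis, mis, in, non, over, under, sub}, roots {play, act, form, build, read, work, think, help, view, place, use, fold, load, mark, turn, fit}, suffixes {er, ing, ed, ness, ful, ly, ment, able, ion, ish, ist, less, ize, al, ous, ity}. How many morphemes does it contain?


Segmenting 'unreadmentous' against the inventory:
  'un' -> prefix (morpheme 1)
  'read' -> root (morpheme 2)
  'ment' -> suffix (morpheme 3)
  'ous' -> suffix (morpheme 4)
Total morphemes: 4

4


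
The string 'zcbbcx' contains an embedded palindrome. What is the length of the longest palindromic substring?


Scanning 'zcbbcx' for palindromic substrings.
Substring at positions 1-4: 'cbbc'.
Check: reverse('cbbc') = 'cbbc' -> palindrome confirmed.
Neighbouring characters ('z' / 'x') break symmetry, so it cannot extend further.
No longer palindromic substring exists; longest length = 4

4


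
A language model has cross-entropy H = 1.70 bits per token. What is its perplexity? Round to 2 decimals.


Perplexity formula: PP = 2^H
H = 1.70
PP = 2^1.70
Decompose: 2^1.70 = 2^1 * 2^0.70
2^1 = 2, 2^0.70 ~ 1.6245048
PP ~ 2 * 1.6245048 = 3.2490096
Rounded to 2 decimals: 3.25

3.25


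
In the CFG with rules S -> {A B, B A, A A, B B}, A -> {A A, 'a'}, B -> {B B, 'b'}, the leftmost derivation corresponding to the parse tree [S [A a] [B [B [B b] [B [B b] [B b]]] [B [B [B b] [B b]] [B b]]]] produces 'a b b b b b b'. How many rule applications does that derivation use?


Every bracketed nonterminal node [X ...] in the tree is produced by exactly one rule application.
Reading the tree off as a leftmost derivation:
  Step 1: S  =>  A B   (applied S -> A B)
  Step 2: A B  =>  a B   (applied A -> a)
  Step 3: a B  =>  a B B   (applied B -> B B)
  Step 4: a B B  =>  a B B B   (applied B -> B B)
  Step 5: a B B B  =>  a b B B   (applied B -> b)
  Step 6: a b B B  =>  a b B B B   (applied B -> B B)
  Step 7: a b B B B  =>  a b b B B   (applied B -> b)
  Step 8: a b b B B  =>  a b b b B   (applied B -> b)
  Step 9: a b b b B  =>  a b b b B B   (applied B -> B B)
  Step 10: a b b b B B  =>  a b b b B B B   (applied B -> B B)
  Step 11: a b b b B B B  =>  a b b b b B B   (applied B -> b)
  Step 12: a b b b b B B  =>  a b b b b b B   (applied B -> b)
  Step 13: a b b b b b B  =>  a b b b b b b   (applied B -> b)
Final yield: a b b b b b b
Total rewrite steps: 13

13


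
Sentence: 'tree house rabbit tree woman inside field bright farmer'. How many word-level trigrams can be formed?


Word trigrams from [9] words:
  Trigram 1: (tree house rabbit)
  Trigram 2: (house rabbit tree)
  Trigram 3: (rabbit tree woman)
  Trigram 4: (tree woman inside)
  Trigram 5: (woman inside field)
  Trigram 6: (inside field bright)
  Trigram 7: (field bright farmer)
Total word trigrams: 9 - 2 = 7

7


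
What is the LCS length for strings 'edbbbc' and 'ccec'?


DP table for LCS of 'edbbbc' and 'ccec':
       c  c  e  c
    0  0  0  0  0
  e 0  0  0  1  1
  d 0  0  0  1  1
  b 0  0  0  1  1
  b 0  0  0  1  1
  b 0  0  0  1  1
  c 0  1  1  1  2
LCS: 'ec'
LCS length = 2

2


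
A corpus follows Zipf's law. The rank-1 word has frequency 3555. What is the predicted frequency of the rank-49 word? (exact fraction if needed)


Zipf's law: freq(rank) = f1 / rank
f1 = 3555, rank = 49
freq = 3555 / 49
GCD(3555, 49) = 1
Simplified: 3555/49

3555/49


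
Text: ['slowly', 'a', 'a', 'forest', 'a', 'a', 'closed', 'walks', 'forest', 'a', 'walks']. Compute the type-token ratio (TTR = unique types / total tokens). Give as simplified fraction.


Tokens: 11
Unique types: ('a', 'closed', 'forest', 'slowly', 'walks') = 5
TTR = 5/11
Already in lowest terms.

5/11


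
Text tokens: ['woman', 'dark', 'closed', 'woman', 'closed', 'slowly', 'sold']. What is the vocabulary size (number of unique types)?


Listing all tokens and tracking unique types:
  Token 1: 'woman' -> NEW (unique so far: 1)
  Token 2: 'dark' -> NEW (unique so far: 2)
  Token 3: 'closed' -> NEW (unique so far: 3)
  Token 4: 'woman' -> duplicate (unique so far: 3)
  Token 5: 'closed' -> duplicate (unique so far: 3)
  Token 6: 'slowly' -> NEW (unique so far: 4)
  Token 7: 'sold' -> NEW (unique so far: 5)
Unique types: ('closed', 'dark', 'slowly', 'sold', 'woman')
Vocabulary size: 5

5


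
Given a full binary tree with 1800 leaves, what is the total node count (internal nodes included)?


Leaf nodes (terminals): 1800
Internal nodes = n - 1 = 1800 - 1 = 1799
Total = leaves + internal = 1800 + 1799 = 3599

3599


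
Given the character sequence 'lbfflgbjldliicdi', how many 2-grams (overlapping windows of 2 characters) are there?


String 'lbfflgbjldliicdi' has length L = 16.
Number of overlapping n-grams = L - n + 1
Substituting: 16 - 2 + 1 = 15

15


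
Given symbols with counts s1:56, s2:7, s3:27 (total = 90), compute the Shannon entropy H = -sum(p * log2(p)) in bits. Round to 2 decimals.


Computing entropy H = -sum(p_i * log2(p_i)):
  s1: p = 56/90 = 0.6222, -p*log2(p) = 0.4259
  s2: p = 7/90 = 0.0778, -p*log2(p) = 0.2866
  s3: p = 27/90 = 0.3000, -p*log2(p) = 0.5211
H = sum of terms = 1.2336
Rounded to 2 decimals: 1.23

1.23


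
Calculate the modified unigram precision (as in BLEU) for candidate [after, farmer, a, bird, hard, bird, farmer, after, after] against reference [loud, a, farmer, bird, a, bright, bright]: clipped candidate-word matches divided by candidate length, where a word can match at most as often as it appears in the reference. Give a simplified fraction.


Reference word counts: {'a': 2, 'bird': 1, 'bright': 2, 'farmer': 1, 'loud': 1}
Checking each candidate word (with clipping):
  'after' -> not in reference -> no match (matches: 0)
  'farmer' -> in reference (ref count 1, used 1/1) -> match (matches: 1)
  'a' -> in reference (ref count 2, used 1/2) -> match (matches: 2)
  'bird' -> in reference (ref count 1, used 1/1) -> match (matches: 3)
  'hard' -> not in reference -> no match (matches: 3)
  'bird' -> ref count 1 already used up (1/1) -> clipped, no match (matches: 3)
  'farmer' -> ref count 1 already used up (1/1) -> clipped, no match (matches: 3)
  'after' -> not in reference -> no match (matches: 3)
  'after' -> not in reference -> no match (matches: 3)
Clipped matches: 3, Candidate length: 9
Precision = 3/9 = 1/3

1/3


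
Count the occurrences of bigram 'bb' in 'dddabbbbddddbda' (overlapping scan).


Scanning 'dddabbbbddddbda' for bigram 'bb':
  Position 0: 'dd' -> no
  Position 1: 'dd' -> no
  Position 2: 'da' -> no
  Position 3: 'ab' -> no
  Position 4: 'bb' -> MATCH
  Position 5: 'bb' -> MATCH
  Position 6: 'bb' -> MATCH
  Position 7: 'bd' -> no
  Position 8: 'dd' -> no
  Position 9: 'dd' -> no
  Position 10: 'dd' -> no
  Position 11: 'db' -> no
  Position 12: 'bd' -> no
  Position 13: 'da' -> no
Total matches: 3

3


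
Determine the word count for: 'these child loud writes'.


Counting words by splitting on spaces:
  Word 1: 'these'
  Word 2: 'child'
  Word 3: 'loud'
  Word 4: 'writes'
Total words: 4

4


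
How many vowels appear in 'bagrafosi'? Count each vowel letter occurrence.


Scanning each character of 'bagrafosi':
  Position 1: 'b' -> consonant (running count: 0)
  Position 2: 'a' -> vowel (running count: 1)
  Position 3: 'g' -> consonant (running count: 1)
  Position 4: 'r' -> consonant (running count: 1)
  Position 5: 'a' -> vowel (running count: 2)
  Position 6: 'f' -> consonant (running count: 2)
  Position 7: 'o' -> vowel (running count: 3)
  Position 8: 's' -> consonant (running count: 3)
  Position 9: 'i' -> vowel (running count: 4)
Total vowels: 4

4


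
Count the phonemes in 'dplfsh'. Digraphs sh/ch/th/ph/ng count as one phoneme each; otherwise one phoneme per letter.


Parsing 'dplfsh' greedily, digraphs first:
  'd' -> consonant phoneme (phonemes so far: 1)
  'p' -> consonant phoneme (phonemes so far: 2)
  'l' -> consonant phoneme (phonemes so far: 3)
  'f' -> consonant phoneme (phonemes so far: 4)
  'sh' -> digraph (1 consonant phoneme) (phonemes so far: 5)
Total phonemes: 5

5


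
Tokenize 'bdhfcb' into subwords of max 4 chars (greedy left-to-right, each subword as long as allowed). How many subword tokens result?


'bdhfcb' has 6 characters.
Chunking with max size 4:
  Chunk 1: 'bdhf' (positions 0-3)
  Chunk 2: 'cb' (positions 4-5)
Total chunks: ceil(6 / 4) = 2

2


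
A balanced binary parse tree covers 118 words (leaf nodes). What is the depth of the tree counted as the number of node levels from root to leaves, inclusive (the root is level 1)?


In a balanced binary tree with n leaves the deepest leaf is ceil(log2(n)) edges below the root,
so counting node levels inclusive of root and leaves gives ceil(log2(n)) + 1 levels.
log2(118) = 6.8826
ceil(6.8826) = 7
levels = 7 + 1 = 8

8


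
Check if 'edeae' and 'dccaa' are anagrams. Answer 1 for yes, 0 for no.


Sort characters of 'edeae': 'adeee'
Sort characters of 'dccaa': 'aaccd'
Sorted forms differ -> they are NOT anagrams
Result: 0

0


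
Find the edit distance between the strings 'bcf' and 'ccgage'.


Building DP table for s1='bcf' (len 3) and s2='ccgage' (len 6):
       c  c  g  a  g  e
    0  1  2  3  4  5  6
  b 1  1  2  3  4  5  6
  c 2  1  1  2  3  4  5
  f 3  2  2  2  3  4  5
Edit distance = dp[3][6] = 5

5


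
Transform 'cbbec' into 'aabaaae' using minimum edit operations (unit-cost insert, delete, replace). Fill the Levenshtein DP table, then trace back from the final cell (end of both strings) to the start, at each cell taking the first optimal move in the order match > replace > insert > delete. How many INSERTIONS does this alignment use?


Edit distance = 6. Backtracking from cell (5, 7) with preference match > replace > insert > delete,
then listing the resulting alignment 'cbbec' -> 'aabaaae' left to right:
  Step 1: insert 'a' [insertion #1]
  Step 2: replace c->a
  Step 3: keep 'b'
  Step 4: insert 'a' [insertion #2]
  Step 5: replace b->a
  Step 6: replace e->a
  Step 7: replace c->e
Total insertions: 2

2


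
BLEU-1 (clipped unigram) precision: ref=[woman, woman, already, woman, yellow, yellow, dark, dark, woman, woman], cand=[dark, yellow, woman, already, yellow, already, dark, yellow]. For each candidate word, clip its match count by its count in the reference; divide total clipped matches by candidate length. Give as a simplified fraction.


Reference word counts: {'already': 1, 'dark': 2, 'woman': 5, 'yellow': 2}
Checking each candidate word (with clipping):
  'dark' -> in reference (ref count 2, used 1/2) -> match (matches: 1)
  'yellow' -> in reference (ref count 2, used 1/2) -> match (matches: 2)
  'woman' -> in reference (ref count 5, used 1/5) -> match (matches: 3)
  'already' -> in reference (ref count 1, used 1/1) -> match (matches: 4)
  'yellow' -> in reference (ref count 2, used 2/2) -> match (matches: 5)
  'already' -> ref count 1 already used up (1/1) -> clipped, no match (matches: 5)
  'dark' -> in reference (ref count 2, used 2/2) -> match (matches: 6)
  'yellow' -> ref count 2 already used up (2/2) -> clipped, no match (matches: 6)
Clipped matches: 6, Candidate length: 8
Precision = 6/8 = 3/4

3/4


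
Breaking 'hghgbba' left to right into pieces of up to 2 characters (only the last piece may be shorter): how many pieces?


'hghgbba' has 7 characters.
Chunking with max size 2:
  Chunk 1: 'hg' (positions 0-1)
  Chunk 2: 'hg' (positions 2-3)
  Chunk 3: 'bb' (positions 4-5)
  Chunk 4: 'a' (positions 6-6)
Total chunks: ceil(7 / 2) = 4

4


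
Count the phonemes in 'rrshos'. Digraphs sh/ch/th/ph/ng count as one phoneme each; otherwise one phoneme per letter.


Parsing 'rrshos' greedily, digraphs first:
  'r' -> consonant phoneme (phonemes so far: 1)
  'r' -> consonant phoneme (phonemes so far: 2)
  'sh' -> digraph (1 consonant phoneme) (phonemes so far: 3)
  'o' -> vowel phoneme (phonemes so far: 4)
  's' -> consonant phoneme (phonemes so far: 5)
Total phonemes: 5

5


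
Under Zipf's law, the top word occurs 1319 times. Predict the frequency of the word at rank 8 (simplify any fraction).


Zipf's law: freq(rank) = f1 / rank
f1 = 1319, rank = 8
freq = 1319 / 8
GCD(1319, 8) = 1
Simplified: 1319/8

1319/8


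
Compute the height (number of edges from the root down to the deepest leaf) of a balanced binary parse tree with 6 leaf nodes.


In a balanced binary tree with n leaves the deepest leaf is ceil(log2(n)) edges below the root.
log2(6) = 2.5850
ceil(2.5850) = 3
height (edges) = 3

3


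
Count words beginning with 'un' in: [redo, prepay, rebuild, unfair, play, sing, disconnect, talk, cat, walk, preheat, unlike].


Checking each word for prefix 'un':
  'redo' -> no (count: 0)
  'prepay' -> no (count: 0)
  'rebuild' -> no (count: 0)
  'unfair' -> YES, starts with 'un' (count: 1)
  'play' -> no (count: 1)
  'sing' -> no (count: 1)
  'disconnect' -> no (count: 1)
  'talk' -> no (count: 1)
  'cat' -> no (count: 1)
  'walk' -> no (count: 1)
  'preheat' -> no (count: 1)
  'unlike' -> YES, starts with 'un' (count: 2)
Total with prefix 'un': 2

2


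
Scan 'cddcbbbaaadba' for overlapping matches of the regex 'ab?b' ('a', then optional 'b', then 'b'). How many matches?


Pattern: ab?b means 'a', then optional 'b', then 'b'.
Scanning 'cddcbbbaaadba' position-by-position:
  Pos 0: window 'cdd' -> no
  Pos 1: window 'ddc' -> no
  Pos 2: window 'dcb' -> no
  Pos 3: window 'cbb' -> no
  Pos 4: window 'bbb' -> no
  Pos 5: window 'bba' -> no
  Pos 6: window 'baa' -> no
  Pos 7: window 'aaa' -> no
  Pos 8: window 'aad' -> no
  Pos 9: window 'adb' -> no
  Pos 10: window 'dba' -> no
  Pos 11: window 'ba' -> no
  Pos 12: window 'a' -> no
Total matches: 0

0


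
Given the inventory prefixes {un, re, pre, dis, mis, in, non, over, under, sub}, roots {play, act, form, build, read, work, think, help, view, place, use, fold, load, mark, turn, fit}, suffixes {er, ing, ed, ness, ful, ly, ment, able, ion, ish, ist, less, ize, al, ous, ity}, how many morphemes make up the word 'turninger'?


Segmenting 'turninger' against the inventory:
  'turn' -> root (morpheme 1)
  'ing' -> suffix (morpheme 2)
  'er' -> suffix (morpheme 3)
Total morphemes: 3

3
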